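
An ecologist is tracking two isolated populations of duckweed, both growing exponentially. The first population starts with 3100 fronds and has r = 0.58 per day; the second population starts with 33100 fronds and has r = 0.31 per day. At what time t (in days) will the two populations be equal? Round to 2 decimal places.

Set 3100·e^(0.58t) = 33100·e^(0.31t).
e^((0.58 − 0.31)t) = 33100/3100 → e^(0.27·t) = 10.677.
0.27·t = ln(10.677) = 2.3681, so t = 2.3681/0.27 = 8.7709.

8.77 days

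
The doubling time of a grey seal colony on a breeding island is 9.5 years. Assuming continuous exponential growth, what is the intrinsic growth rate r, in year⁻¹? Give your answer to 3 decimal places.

r = ln(2)/t_d = 0.6931/9.5 = 0.072963.

0.073 per year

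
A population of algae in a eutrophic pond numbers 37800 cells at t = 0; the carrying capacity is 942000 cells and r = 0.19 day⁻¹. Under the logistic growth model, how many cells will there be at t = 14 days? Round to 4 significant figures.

352400 cells

A = (K − N₀)/N₀ = (942000 − 37800)/37800 = 23.921.
N(t) = K/(1 + A·e^(−rt)) = 942000/(1 + 23.921×e^(−0.19×14)).
e^(−2.66) = 0.069948; denominator = 1 + 23.921×0.069948 = 2.6732.
N = 942000/2.6732 = 352386.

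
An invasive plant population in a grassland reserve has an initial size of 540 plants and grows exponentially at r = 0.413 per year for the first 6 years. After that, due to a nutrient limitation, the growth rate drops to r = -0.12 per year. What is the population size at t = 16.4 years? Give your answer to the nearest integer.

1847 plants

Phase 1: N(6) = 540·e^(0.413×6) = 540·e^2.478 = 6435.4.
Phase 2 runs for 16.4 − 6 = 10.4 years at r = -0.12.
N(16.4) = 6435.4·e^(-0.12×10.4) = 6435.4·e^-1.248 = 1847.46.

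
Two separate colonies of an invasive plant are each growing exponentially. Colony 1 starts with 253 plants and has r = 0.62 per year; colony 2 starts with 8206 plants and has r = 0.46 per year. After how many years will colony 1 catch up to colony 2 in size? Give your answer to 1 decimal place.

Set 253·e^(0.62t) = 8206·e^(0.46t).
e^((0.62 − 0.46)t) = 8206/253 → e^(0.16·t) = 32.435.
0.16·t = ln(32.435) = 3.4792, so t = 3.4792/0.16 = 21.745.

21.7 years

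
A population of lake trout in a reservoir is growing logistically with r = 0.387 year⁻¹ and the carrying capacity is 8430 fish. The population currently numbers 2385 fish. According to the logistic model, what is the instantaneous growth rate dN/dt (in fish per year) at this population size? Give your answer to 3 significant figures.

662 fish per year

dN/dt = rN(1 − N/K) = 0.387 × 2385 × (1 − 2385/8430).
1 − 2385/8430 = 0.71708; dN/dt = 0.387 × 2385 × 0.71708 = 661.86.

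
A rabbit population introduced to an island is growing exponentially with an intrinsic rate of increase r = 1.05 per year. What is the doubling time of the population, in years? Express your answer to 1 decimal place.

0.7 years

Doubling time t_d = ln(2)/r = 0.6931/1.05 = 0.66014.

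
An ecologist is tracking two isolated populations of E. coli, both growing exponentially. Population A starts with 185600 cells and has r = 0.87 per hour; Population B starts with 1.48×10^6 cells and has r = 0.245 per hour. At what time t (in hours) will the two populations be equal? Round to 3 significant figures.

Set 185600·e^(0.87t) = 1.48×10^6·e^(0.245t).
e^((0.87 − 0.245)t) = 1.48×10^6/185600 → e^(0.625·t) = 7.9741.
0.625·t = ln(7.9741) = 2.0762, so t = 2.0762/0.625 = 3.3219.

3.32 hours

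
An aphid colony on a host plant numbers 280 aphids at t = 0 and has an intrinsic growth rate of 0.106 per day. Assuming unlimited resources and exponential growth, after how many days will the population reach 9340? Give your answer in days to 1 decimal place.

33.1 days

Set N₀·e^(rt) = 9340: e^(0.106·t) = 9340/280 = 33.357.
0.106·t = ln(33.357) = 3.5073, so t = 3.5073/0.106 = 33.087.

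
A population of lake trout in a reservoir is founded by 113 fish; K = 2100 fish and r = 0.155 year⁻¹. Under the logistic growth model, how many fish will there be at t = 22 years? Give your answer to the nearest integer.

1328 fish

A = (K − N₀)/N₀ = (2100 − 113)/113 = 17.584.
N(t) = K/(1 + A·e^(−rt)) = 2100/(1 + 17.584×e^(−0.155×22)).
e^(−3.41) = 0.033041; denominator = 1 + 17.584×0.033041 = 1.581.
N = 2100/1.581 = 1328.27.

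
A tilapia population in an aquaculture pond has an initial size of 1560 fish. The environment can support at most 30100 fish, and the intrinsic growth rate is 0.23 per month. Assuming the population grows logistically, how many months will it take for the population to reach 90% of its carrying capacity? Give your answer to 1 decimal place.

22.2 months

A = (K − N₀)/N₀ = (30100 − 1560)/1560 = 18.295.
Solve 30100/(1 + 18.295·e^(−0.23t)) = 27090: 1 + 18.295·e^(−0.23t) = 1.1111, so e^(−0.23t) = 0.00607335.
−0.23·t = ln(0.00607335) = -5.1038, so t = 5.1038/0.23 = 22.191.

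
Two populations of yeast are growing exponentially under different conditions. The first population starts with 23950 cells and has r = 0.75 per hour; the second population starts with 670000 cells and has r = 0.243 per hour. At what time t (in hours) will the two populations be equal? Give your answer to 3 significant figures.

6.57 hours

Set 23950·e^(0.75t) = 670000·e^(0.243t).
e^((0.75 − 0.243)t) = 670000/23950 → e^(0.507·t) = 27.975.
0.507·t = ln(27.975) = 3.3313, so t = 3.3313/0.507 = 6.5706.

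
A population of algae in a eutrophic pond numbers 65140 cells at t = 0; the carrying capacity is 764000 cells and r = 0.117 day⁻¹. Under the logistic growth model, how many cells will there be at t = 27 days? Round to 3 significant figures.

525000 cells

A = (K − N₀)/N₀ = (764000 − 65140)/65140 = 10.729.
N(t) = K/(1 + A·e^(−rt)) = 764000/(1 + 10.729×e^(−0.117×27)).
e^(−3.159) = 0.042468; denominator = 1 + 10.729×0.042468 = 1.4556.
N = 764000/1.4556 = 524861.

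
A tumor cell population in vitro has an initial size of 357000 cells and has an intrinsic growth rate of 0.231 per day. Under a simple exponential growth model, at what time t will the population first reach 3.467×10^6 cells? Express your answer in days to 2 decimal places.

9.84 days

Set N₀·e^(rt) = 3.467×10^6: e^(0.231·t) = 3.467×10^6/357000 = 9.7115.
0.231·t = ln(9.7115) = 2.2733, so t = 2.2733/0.231 = 9.8412.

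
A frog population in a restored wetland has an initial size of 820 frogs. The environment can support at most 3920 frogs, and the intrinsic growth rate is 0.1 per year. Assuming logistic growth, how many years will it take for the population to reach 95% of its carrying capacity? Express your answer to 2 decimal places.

A = (K − N₀)/N₀ = (3920 − 820)/820 = 3.7805.
Solve 3920/(1 + 3.7805·e^(−0.1t)) = 3724: 1 + 3.7805·e^(−0.1t) = 1.0526, so e^(−0.1t) = 0.0139219.
−0.1·t = ln(0.0139219) = -4.2743, so t = 4.2743/0.1 = 42.743.

42.74 years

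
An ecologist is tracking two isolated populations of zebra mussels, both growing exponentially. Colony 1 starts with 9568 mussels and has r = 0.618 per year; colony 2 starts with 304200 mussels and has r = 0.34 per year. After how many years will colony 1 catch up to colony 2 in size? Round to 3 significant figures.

Set 9568·e^(0.618t) = 304200·e^(0.34t).
e^((0.618 − 0.34)t) = 304200/9568 → e^(0.278·t) = 31.793.
0.278·t = ln(31.793) = 3.4593, so t = 3.4593/0.278 = 12.443.

12.4 years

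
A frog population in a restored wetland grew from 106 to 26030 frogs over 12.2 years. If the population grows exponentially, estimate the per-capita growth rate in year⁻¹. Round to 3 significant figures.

0.451 per year

From N(t) = N₀·e^(rt): e^(r·12.2) = 26030/106 = 245.57.
r·12.2 = ln(245.57) = 5.5036, so r = 5.5036/12.2 = 0.45111.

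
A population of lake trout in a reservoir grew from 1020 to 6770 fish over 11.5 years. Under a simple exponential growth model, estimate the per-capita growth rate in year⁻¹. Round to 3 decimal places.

From N(t) = N₀·e^(rt): e^(r·11.5) = 6770/1020 = 6.6373.
r·11.5 = ln(6.6373) = 1.8927, so r = 1.8927/11.5 = 0.16458.

0.165 per year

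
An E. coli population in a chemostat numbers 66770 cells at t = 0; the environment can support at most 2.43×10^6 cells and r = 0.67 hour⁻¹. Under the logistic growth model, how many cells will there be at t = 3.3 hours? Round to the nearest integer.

A = (K − N₀)/N₀ = (2.43×10^6 − 66770)/66770 = 35.394.
N(t) = K/(1 + A·e^(−rt)) = 2.43×10^6/(1 + 35.394×e^(−0.67×3.3)).
e^(−2.211) = 0.10959; denominator = 1 + 35.394×0.10959 = 4.8788.
N = 2.43×10^6/4.8788 = 498071.

498071 cells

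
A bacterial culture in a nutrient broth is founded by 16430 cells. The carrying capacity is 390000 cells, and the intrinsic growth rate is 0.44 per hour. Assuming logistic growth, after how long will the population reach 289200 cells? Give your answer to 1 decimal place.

A = (K − N₀)/N₀ = (390000 − 16430)/16430 = 22.737.
Solve 390000/(1 + 22.737·e^(−0.44t)) = 289200: 1 + 22.737·e^(−0.44t) = 1.3485, so e^(−0.44t) = 0.0153295.
−0.44·t = ln(0.0153295) = -4.178, so t = 4.178/0.44 = 9.4954.

9.5 hours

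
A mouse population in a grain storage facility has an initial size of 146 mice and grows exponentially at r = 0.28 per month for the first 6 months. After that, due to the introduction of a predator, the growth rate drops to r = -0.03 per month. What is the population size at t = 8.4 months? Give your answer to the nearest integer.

Phase 1: N(6) = 146·e^(0.28×6) = 146·e^1.68 = 783.371.
Phase 2 runs for 8.4 − 6 = 2.4 months at r = -0.03.
N(8.4) = 783.371·e^(-0.03×2.4) = 783.371·e^-0.072 = 728.951.

729 mice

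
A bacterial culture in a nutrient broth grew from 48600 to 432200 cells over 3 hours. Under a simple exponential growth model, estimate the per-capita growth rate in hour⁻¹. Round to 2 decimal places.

From N(t) = N₀·e^(rt): e^(r·3) = 432200/48600 = 8.893.
r·3 = ln(8.893) = 2.1853, so r = 2.1853/3 = 0.72842.

0.73 per hour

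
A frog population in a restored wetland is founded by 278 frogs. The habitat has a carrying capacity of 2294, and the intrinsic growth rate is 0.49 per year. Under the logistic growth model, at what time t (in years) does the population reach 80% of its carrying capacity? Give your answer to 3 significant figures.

A = (K − N₀)/N₀ = (2294 − 278)/278 = 7.2518.
Solve 2294/(1 + 7.2518·e^(−0.49t)) = 1835.2: 1 + 7.2518·e^(−0.49t) = 1.25, so e^(−0.49t) = 0.0344742.
−0.49·t = ln(0.0344742) = -3.3675, so t = 3.3675/0.49 = 6.8725.

6.87 years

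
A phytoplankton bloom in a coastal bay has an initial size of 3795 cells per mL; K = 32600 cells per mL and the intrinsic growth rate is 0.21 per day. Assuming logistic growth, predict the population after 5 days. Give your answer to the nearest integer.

A = (K − N₀)/N₀ = (32600 − 3795)/3795 = 7.5903.
N(t) = K/(1 + A·e^(−rt)) = 32600/(1 + 7.5903×e^(−0.21×5)).
e^(−1.05) = 0.34994; denominator = 1 + 7.5903×0.34994 = 3.6561.
N = 32600/3.6561 = 8916.57.

8917 cells per mL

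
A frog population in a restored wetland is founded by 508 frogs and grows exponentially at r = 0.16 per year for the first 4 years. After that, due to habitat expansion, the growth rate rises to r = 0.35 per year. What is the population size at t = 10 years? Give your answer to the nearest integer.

7867 frogs

Phase 1: N(4) = 508·e^(0.16×4) = 508·e^0.64 = 963.412.
Phase 2 runs for 10 − 4 = 6 years at r = 0.35.
N(10) = 963.412·e^(0.35×6) = 963.412·e^2.1 = 7867.39.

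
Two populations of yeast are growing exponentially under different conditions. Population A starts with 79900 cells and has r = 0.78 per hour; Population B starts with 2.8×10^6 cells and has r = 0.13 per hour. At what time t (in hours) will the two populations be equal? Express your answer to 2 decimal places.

5.47 hours

Set 79900·e^(0.78t) = 2.8×10^6·e^(0.13t).
e^((0.78 − 0.13)t) = 2.8×10^6/79900 → e^(0.65·t) = 35.044.
0.65·t = ln(35.044) = 3.5566, so t = 3.5566/0.65 = 5.4717.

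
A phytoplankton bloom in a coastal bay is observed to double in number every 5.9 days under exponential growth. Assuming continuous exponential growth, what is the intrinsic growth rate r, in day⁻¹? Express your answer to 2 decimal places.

r = ln(2)/t_d = 0.6931/5.9 = 0.11748.

0.12 per day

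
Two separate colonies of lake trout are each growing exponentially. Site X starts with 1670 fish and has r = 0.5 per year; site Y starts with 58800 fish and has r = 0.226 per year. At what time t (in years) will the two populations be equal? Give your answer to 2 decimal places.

13.00 years

Set 1670·e^(0.5t) = 58800·e^(0.226t).
e^((0.5 − 0.226)t) = 58800/1670 → e^(0.274·t) = 35.21.
0.274·t = ln(35.21) = 3.5613, so t = 3.5613/0.274 = 12.998.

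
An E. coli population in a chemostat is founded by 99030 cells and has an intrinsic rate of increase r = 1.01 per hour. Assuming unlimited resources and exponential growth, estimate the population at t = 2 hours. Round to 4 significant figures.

746500 cells

N(t) = N₀·e^(rt) = 99030 × e^(1.01×2) = 99030 × e^2.02.
e^2.02 ≈ 7.5383, so N ≈ 99030 × 7.5383 = 746520.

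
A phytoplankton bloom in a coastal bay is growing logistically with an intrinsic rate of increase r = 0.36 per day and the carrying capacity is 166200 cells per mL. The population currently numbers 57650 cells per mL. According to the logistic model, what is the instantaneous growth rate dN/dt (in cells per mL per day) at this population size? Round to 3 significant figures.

dN/dt = rN(1 − N/K) = 0.36 × 57650 × (1 − 57650/166200).
1 − 57650/166200 = 0.65313; dN/dt = 0.36 × 57650 × 0.65313 = 13555.

13600 cells per mL per day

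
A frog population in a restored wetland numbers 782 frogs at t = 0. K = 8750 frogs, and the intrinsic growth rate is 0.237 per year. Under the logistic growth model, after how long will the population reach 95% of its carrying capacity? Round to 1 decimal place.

A = (K − N₀)/N₀ = (8750 − 782)/782 = 10.189.
Solve 8750/(1 + 10.189·e^(−0.237t)) = 8312.5: 1 + 10.189·e^(−0.237t) = 1.0526, so e^(−0.237t) = 0.0051654.
−0.237·t = ln(0.0051654) = -5.2658, so t = 5.2658/0.237 = 22.218.

22.2 years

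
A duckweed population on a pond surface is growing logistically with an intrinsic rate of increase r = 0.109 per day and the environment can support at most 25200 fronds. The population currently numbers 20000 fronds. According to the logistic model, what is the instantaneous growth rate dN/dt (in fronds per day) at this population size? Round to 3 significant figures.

450 fronds per day

dN/dt = rN(1 − N/K) = 0.109 × 20000 × (1 − 20000/25200).
1 − 20000/25200 = 0.20635; dN/dt = 0.109 × 20000 × 0.20635 = 449.84.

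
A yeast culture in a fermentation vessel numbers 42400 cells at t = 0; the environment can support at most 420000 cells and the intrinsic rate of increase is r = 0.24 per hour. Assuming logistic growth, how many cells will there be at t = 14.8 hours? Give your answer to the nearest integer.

A = (K − N₀)/N₀ = (420000 − 42400)/42400 = 8.9057.
N(t) = K/(1 + A·e^(−rt)) = 420000/(1 + 8.9057×e^(−0.24×14.8)).
e^(−3.552) = 0.028667; denominator = 1 + 8.9057×0.028667 = 1.2553.
N = 420000/1.2553 = 334581.

334581 cells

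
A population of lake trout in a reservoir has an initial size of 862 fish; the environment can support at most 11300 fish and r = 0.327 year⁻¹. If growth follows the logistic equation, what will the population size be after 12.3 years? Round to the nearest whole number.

A = (K − N₀)/N₀ = (11300 − 862)/862 = 12.109.
N(t) = K/(1 + A·e^(−rt)) = 11300/(1 + 12.109×e^(−0.327×12.3)).
e^(−4.022) = 0.017915; denominator = 1 + 12.109×0.017915 = 1.2169.
N = 11300/1.2169 = 9285.61.

9286 fish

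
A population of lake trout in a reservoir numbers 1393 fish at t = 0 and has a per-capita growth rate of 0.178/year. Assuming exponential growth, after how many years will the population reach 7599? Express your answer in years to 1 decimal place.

Set N₀·e^(rt) = 7599: e^(0.178·t) = 7599/1393 = 5.4551.
0.178·t = ln(5.4551) = 1.6966, so t = 1.6966/0.178 = 9.5312.

9.5 years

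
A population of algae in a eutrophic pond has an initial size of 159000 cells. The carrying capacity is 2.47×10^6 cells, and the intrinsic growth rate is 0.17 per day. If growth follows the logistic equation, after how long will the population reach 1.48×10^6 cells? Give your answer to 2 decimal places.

18.11 days

A = (K − N₀)/N₀ = (2.47×10^6 − 159000)/159000 = 14.535.
Solve 2.47×10^6/(1 + 14.535·e^(−0.17t)) = 1.48×10^6: 1 + 14.535·e^(−0.17t) = 1.6689, so e^(−0.17t) = 0.0460225.
−0.17·t = ln(0.0460225) = -3.0786, so t = 3.0786/0.17 = 18.11.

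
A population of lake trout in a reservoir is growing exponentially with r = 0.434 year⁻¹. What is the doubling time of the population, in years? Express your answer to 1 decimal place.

Doubling time t_d = ln(2)/r = 0.6931/0.434 = 1.5971.

1.6 years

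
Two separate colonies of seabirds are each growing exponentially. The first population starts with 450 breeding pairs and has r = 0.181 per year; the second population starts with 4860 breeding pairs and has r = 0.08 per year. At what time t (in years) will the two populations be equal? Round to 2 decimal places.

Set 450·e^(0.181t) = 4860·e^(0.08t).
e^((0.181 − 0.08)t) = 4860/450 → e^(0.101·t) = 10.8.
0.101·t = ln(10.8) = 2.3795, so t = 2.3795/0.101 = 23.56.

23.56 years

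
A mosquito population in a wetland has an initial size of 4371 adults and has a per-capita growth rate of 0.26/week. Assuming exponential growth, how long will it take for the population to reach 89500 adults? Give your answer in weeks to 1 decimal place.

11.6 weeks

Set N₀·e^(rt) = 89500: e^(0.26·t) = 89500/4371 = 20.476.
0.26·t = ln(20.476) = 3.0192, so t = 3.0192/0.26 = 11.612.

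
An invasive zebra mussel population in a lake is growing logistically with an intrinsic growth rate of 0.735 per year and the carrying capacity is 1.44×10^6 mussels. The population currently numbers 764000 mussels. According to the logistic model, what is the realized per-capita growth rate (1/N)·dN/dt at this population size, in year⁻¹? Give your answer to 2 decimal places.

0.35 per year

(1/N)·dN/dt = r(1 − N/K) = 0.735 × (1 − 764000/1.44×10^6).
= 0.735 × 0.46944 = 0.34504.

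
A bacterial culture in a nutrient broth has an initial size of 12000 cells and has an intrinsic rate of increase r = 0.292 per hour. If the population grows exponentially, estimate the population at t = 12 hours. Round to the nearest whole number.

N(t) = N₀·e^(rt) = 12000 × e^(0.292×12) = 12000 × e^3.504.
e^3.504 ≈ 33.248, so N ≈ 12000 × 33.248 = 398978.

398978 cells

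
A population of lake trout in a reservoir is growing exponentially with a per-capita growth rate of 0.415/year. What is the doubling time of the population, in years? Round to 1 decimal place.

Doubling time t_d = ln(2)/r = 0.6931/0.415 = 1.6702.

1.7 years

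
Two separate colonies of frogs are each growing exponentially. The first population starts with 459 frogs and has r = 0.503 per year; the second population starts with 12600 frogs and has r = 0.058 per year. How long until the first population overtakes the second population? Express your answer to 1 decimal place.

7.4 years

Set 459·e^(0.503t) = 12600·e^(0.058t).
e^((0.503 − 0.058)t) = 12600/459 → e^(0.445·t) = 27.451.
0.445·t = ln(27.451) = 3.3124, so t = 3.3124/0.445 = 7.4436.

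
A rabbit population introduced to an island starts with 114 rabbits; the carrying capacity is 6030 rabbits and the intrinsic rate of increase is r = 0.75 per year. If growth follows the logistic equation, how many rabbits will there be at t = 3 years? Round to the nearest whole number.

A = (K − N₀)/N₀ = (6030 − 114)/114 = 51.895.
N(t) = K/(1 + A·e^(−rt)) = 6030/(1 + 51.895×e^(−0.75×3)).
e^(−2.25) = 0.1054; denominator = 1 + 51.895×0.1054 = 6.4697.
N = 6030/6.4697 = 932.042.

932 rabbits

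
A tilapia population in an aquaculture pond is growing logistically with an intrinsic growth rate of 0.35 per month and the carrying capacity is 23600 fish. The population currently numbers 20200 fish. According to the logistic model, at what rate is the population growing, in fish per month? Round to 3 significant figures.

1020 fish per month

dN/dt = rN(1 − N/K) = 0.35 × 20200 × (1 − 20200/23600).
1 − 20200/23600 = 0.14407; dN/dt = 0.35 × 20200 × 0.14407 = 1018.6.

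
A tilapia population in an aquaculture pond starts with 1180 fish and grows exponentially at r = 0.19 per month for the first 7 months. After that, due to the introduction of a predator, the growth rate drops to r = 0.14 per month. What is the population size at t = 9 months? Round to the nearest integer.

5903 fish

Phase 1: N(7) = 1180·e^(0.19×7) = 1180·e^1.33 = 4461.63.
Phase 2 runs for 9 − 7 = 2 months at r = 0.14.
N(9) = 4461.63·e^(0.14×2) = 4461.63·e^0.28 = 5903.32.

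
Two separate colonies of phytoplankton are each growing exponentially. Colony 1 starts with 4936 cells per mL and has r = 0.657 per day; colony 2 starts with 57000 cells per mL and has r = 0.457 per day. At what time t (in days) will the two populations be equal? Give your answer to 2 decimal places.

12.23 days

Set 4936·e^(0.657t) = 57000·e^(0.457t).
e^((0.657 − 0.457)t) = 57000/4936 → e^(0.2·t) = 11.548.
0.2·t = ln(11.548) = 2.4465, so t = 2.4465/0.2 = 12.232.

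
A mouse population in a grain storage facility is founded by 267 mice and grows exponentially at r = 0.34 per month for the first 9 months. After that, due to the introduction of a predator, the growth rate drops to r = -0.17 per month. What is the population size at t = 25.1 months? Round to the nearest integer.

Phase 1: N(9) = 267·e^(0.34×9) = 267·e^3.06 = 5694.46.
Phase 2 runs for 25.1 − 9 = 16.1 months at r = -0.17.
N(25.1) = 5694.46·e^(-0.17×16.1) = 5694.46·e^-2.737 = 368.798.

369 mice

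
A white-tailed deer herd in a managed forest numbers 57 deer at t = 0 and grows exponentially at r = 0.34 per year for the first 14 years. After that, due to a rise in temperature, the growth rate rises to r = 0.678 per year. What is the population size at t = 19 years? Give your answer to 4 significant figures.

Phase 1: N(14) = 57·e^(0.34×14) = 57·e^4.76 = 6654.52.
Phase 2 runs for 19 − 14 = 5 years at r = 0.678.
N(19) = 6654.52·e^(0.678×5) = 6654.52·e^3.39 = 197413.

197400 deer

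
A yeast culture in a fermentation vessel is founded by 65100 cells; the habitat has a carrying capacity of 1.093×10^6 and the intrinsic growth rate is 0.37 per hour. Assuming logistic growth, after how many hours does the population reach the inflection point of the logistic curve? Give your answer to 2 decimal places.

7.46 hours

Logistic growth is fastest at N = K/2 = 546500.
A = (K − N₀)/N₀ = 15.79. Set K/(1 + A·e^(−rt)) = K/2 → A·e^(−rt) = 1.
e^(−0.37t) = 1/15.79 = 0.063333, so t = ln(15.79)/0.37 = 2.7593/0.37 = 7.4577.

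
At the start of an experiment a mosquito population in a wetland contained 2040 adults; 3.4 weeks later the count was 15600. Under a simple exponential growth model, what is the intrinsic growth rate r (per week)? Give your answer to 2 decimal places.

0.60 per week

From N(t) = N₀·e^(rt): e^(r·3.4) = 15600/2040 = 7.6471.
r·3.4 = ln(7.6471) = 2.0343, so r = 2.0343/3.4 = 0.59833.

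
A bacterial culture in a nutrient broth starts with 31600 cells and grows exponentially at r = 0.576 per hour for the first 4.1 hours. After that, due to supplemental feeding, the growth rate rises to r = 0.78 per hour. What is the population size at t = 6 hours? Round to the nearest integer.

1475507 cells

Phase 1: N(4.1) = 31600·e^(0.576×4.1) = 31600·e^2.362 = 335210.
Phase 2 runs for 6 − 4.1 = 1.9 hours at r = 0.78.
N(6) = 335210·e^(0.78×1.9) = 335210·e^1.482 = 1.475507×10^6.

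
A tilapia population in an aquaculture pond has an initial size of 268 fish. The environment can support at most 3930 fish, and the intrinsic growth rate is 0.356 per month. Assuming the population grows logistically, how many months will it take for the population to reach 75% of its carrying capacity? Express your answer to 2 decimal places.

A = (K − N₀)/N₀ = (3930 − 268)/268 = 13.664.
Solve 3930/(1 + 13.664·e^(−0.356t)) = 2947.5: 1 + 13.664·e^(−0.356t) = 1.3333, so e^(−0.356t) = 0.0243947.
−0.356·t = ln(0.0243947) = -3.7134, so t = 3.7134/0.356 = 10.431.

10.43 months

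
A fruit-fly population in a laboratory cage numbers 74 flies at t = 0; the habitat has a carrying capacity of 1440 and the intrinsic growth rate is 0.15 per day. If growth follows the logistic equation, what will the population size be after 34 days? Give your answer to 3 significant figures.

A = (K − N₀)/N₀ = (1440 − 74)/74 = 18.459.
N(t) = K/(1 + A·e^(−rt)) = 1440/(1 + 18.459×e^(−0.15×34)).
e^(−5.1) = 0.0060967; denominator = 1 + 18.459×0.0060967 = 1.1125.
N = 1440/1.1125 = 1294.33.

1290 flies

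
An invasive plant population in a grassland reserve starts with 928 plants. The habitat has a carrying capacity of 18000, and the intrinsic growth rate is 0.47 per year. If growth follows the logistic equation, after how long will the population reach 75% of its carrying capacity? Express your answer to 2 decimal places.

A = (K − N₀)/N₀ = (18000 − 928)/928 = 18.397.
Solve 18000/(1 + 18.397·e^(−0.47t)) = 13500: 1 + 18.397·e^(−0.47t) = 1.3333, so e^(−0.47t) = 0.0181193.
−0.47·t = ln(0.0181193) = -4.0108, so t = 4.0108/0.47 = 8.5336.

8.53 years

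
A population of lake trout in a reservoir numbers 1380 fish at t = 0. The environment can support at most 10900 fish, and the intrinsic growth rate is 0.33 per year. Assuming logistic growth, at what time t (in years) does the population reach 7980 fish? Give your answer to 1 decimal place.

A = (K − N₀)/N₀ = (10900 − 1380)/1380 = 6.8986.
Solve 10900/(1 + 6.8986·e^(−0.33t)) = 7980: 1 + 6.8986·e^(−0.33t) = 1.3659, so e^(−0.33t) = 0.0530423.
−0.33·t = ln(0.0530423) = -2.9367, so t = 2.9367/0.33 = 8.899.

8.9 years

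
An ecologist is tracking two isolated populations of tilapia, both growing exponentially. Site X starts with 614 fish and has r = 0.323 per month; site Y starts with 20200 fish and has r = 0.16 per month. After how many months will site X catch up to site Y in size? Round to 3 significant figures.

Set 614·e^(0.323t) = 20200·e^(0.16t).
e^((0.323 − 0.16)t) = 20200/614 → e^(0.163·t) = 32.899.
0.163·t = ln(32.899) = 3.4934, so t = 3.4934/0.163 = 21.432.

21.4 months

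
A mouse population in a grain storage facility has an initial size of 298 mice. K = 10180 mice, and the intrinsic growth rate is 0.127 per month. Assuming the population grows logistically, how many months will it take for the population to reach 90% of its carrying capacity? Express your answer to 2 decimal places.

A = (K − N₀)/N₀ = (10180 − 298)/298 = 33.161.
Solve 10180/(1 + 33.161·e^(−0.127t)) = 9162: 1 + 33.161·e^(−0.127t) = 1.1111, so e^(−0.127t) = 0.00335065.
−0.127·t = ln(0.00335065) = -5.6986, so t = 5.6986/0.127 = 44.871.

44.87 months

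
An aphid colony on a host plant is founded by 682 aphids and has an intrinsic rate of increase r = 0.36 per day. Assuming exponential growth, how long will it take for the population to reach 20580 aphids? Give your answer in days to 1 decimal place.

9.5 days

Set N₀·e^(rt) = 20580: e^(0.36·t) = 20580/682 = 30.176.
0.36·t = ln(30.176) = 3.407, so t = 3.407/0.36 = 9.464.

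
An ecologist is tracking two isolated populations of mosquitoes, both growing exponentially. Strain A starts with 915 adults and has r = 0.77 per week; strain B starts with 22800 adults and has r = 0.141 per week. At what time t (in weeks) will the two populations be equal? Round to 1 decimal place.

Set 915·e^(0.77t) = 22800·e^(0.141t).
e^((0.77 − 0.141)t) = 22800/915 → e^(0.629·t) = 24.918.
0.629·t = ln(24.918) = 3.2156, so t = 3.2156/0.629 = 5.1122.

5.1 weeks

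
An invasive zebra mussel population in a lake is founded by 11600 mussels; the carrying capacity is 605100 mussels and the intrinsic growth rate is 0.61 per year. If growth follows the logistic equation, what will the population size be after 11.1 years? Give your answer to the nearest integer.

A = (K − N₀)/N₀ = (605100 − 11600)/11600 = 51.164.
N(t) = K/(1 + A·e^(−rt)) = 605100/(1 + 51.164×e^(−0.61×11.1)).
e^(−6.771) = 0.0011465; denominator = 1 + 51.164×0.0011465 = 1.0587.
N = 605100/1.0587 = 571571.

571571 mussels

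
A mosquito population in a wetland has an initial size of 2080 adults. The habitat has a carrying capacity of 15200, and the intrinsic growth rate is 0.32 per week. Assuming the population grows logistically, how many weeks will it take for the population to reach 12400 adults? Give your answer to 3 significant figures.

10.4 weeks

A = (K − N₀)/N₀ = (15200 − 2080)/2080 = 6.3077.
Solve 15200/(1 + 6.3077·e^(−0.32t)) = 12400: 1 + 6.3077·e^(−0.32t) = 1.2258, so e^(−0.32t) = 0.0357986.
−0.32·t = ln(0.0357986) = -3.3298, so t = 3.3298/0.32 = 10.406.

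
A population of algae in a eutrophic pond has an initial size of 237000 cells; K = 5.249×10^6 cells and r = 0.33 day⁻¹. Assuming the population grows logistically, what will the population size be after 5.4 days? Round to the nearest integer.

1151304 cells

A = (K − N₀)/N₀ = (5.249×10^6 − 237000)/237000 = 21.148.
N(t) = K/(1 + A·e^(−rt)) = 5.249×10^6/(1 + 21.148×e^(−0.33×5.4)).
e^(−1.782) = 0.1683; denominator = 1 + 21.148×0.1683 = 4.5592.
N = 5.249×10^6/4.5592 = 1.151304×10^6.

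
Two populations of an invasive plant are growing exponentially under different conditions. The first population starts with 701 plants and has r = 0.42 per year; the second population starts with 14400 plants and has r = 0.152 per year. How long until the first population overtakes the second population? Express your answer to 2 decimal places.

Set 701·e^(0.42t) = 14400·e^(0.152t).
e^((0.42 − 0.152)t) = 14400/701 → e^(0.268·t) = 20.542.
0.268·t = ln(20.542) = 3.0225, so t = 3.0225/0.268 = 11.278.

11.28 years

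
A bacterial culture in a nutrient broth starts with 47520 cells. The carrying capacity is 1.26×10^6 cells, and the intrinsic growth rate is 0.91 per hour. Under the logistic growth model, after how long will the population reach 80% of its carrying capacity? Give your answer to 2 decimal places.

A = (K − N₀)/N₀ = (1.26×10^6 − 47520)/47520 = 25.515.
Solve 1.26×10^6/(1 + 25.515·e^(−0.91t)) = 1.008×10^6: 1 + 25.515·e^(−0.91t) = 1.25, so e^(−0.91t) = 0.0097981.
−0.91·t = ln(0.0097981) = -4.6256, so t = 4.6256/0.91 = 5.083.

5.08 hours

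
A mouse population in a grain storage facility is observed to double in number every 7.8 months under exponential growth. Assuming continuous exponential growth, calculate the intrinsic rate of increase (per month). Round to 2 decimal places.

r = ln(2)/t_d = 0.6931/7.8 = 0.088865.

0.09 per month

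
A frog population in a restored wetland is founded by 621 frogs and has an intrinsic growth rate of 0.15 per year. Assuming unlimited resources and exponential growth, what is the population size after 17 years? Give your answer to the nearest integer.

N(t) = N₀·e^(rt) = 621 × e^(0.15×17) = 621 × e^2.55.
e^2.55 ≈ 12.807, so N ≈ 621 × 12.807 = 7953.21.

7953 frogs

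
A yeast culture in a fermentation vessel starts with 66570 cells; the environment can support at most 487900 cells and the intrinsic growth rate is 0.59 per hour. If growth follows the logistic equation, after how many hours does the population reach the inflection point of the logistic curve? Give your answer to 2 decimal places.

3.13 hours

Logistic growth is fastest at N = K/2 = 243950.
A = (K − N₀)/N₀ = 6.3291. Set K/(1 + A·e^(−rt)) = K/2 → A·e^(−rt) = 1.
e^(−0.59t) = 1/6.3291 = 0.158, so t = ln(6.3291)/0.59 = 1.8452/0.59 = 3.1274.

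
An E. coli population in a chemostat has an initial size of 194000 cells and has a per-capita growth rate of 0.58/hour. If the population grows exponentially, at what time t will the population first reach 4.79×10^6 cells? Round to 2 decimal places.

Set N₀·e^(rt) = 4.79×10^6: e^(0.58·t) = 4.79×10^6/194000 = 24.691.
0.58·t = ln(24.691) = 3.2064, so t = 3.2064/0.58 = 5.5283.

5.53 hours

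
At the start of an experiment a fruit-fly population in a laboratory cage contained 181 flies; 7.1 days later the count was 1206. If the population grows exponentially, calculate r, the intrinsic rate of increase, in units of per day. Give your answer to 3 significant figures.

From N(t) = N₀·e^(rt): e^(r·7.1) = 1206/181 = 6.663.
r·7.1 = ln(6.663) = 1.8966, so r = 1.8966/7.1 = 0.26712.

0.267 per day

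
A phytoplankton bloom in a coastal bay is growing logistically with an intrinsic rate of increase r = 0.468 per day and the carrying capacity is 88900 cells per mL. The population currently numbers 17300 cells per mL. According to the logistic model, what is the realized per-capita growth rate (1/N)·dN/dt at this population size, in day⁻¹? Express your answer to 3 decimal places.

0.377 per day

(1/N)·dN/dt = r(1 − N/K) = 0.468 × (1 − 17300/88900).
= 0.468 × 0.8054 = 0.37693.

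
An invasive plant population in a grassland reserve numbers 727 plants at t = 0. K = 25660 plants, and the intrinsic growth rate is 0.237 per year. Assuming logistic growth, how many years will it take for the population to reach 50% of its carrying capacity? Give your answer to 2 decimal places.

14.92 years

A = (K − N₀)/N₀ = (25660 − 727)/727 = 34.296.
Solve 25660/(1 + 34.296·e^(−0.237t)) = 12830: 1 + 34.296·e^(−0.237t) = 2, so e^(−0.237t) = 0.0291581.
−0.237·t = ln(0.0291581) = -3.535, so t = 3.535/0.237 = 14.916.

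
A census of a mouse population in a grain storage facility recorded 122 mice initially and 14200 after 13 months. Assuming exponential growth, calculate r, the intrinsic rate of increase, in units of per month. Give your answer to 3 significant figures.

0.366 per month

From N(t) = N₀·e^(rt): e^(r·13) = 14200/122 = 116.39.
r·13 = ln(116.39) = 4.757, so r = 4.757/13 = 0.36592.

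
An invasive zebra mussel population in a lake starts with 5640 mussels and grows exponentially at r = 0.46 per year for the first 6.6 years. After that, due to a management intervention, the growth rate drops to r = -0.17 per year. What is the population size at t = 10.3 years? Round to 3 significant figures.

62600 mussels

Phase 1: N(6.6) = 5640·e^(0.46×6.6) = 5640·e^3.036 = 117435.
Phase 2 runs for 10.3 − 6.6 = 3.7 years at r = -0.17.
N(10.3) = 117435·e^(-0.17×3.7) = 117435·e^-0.629 = 62607.4.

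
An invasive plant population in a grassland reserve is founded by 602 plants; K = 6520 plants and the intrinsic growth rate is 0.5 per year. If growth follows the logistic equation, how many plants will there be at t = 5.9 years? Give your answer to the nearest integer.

A = (K − N₀)/N₀ = (6520 − 602)/602 = 9.8306.
N(t) = K/(1 + A·e^(−rt)) = 6520/(1 + 9.8306×e^(−0.5×5.9)).
e^(−2.95) = 0.05234; denominator = 1 + 9.8306×0.05234 = 1.5145.
N = 6520/1.5145 = 4304.97.

4305 plants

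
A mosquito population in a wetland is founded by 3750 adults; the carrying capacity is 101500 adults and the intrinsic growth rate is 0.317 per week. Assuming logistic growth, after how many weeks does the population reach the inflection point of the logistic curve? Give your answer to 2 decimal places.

10.29 weeks

Logistic growth is fastest at N = K/2 = 50750.
A = (K − N₀)/N₀ = 26.067. Set K/(1 + A·e^(−rt)) = K/2 → A·e^(−rt) = 1.
e^(−0.317t) = 1/26.067 = 0.0383632, so t = ln(26.067)/0.317 = 3.2607/0.317 = 10.286.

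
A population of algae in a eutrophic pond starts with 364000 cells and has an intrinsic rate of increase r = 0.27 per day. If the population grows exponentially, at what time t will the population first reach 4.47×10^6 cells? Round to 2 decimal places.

Set N₀·e^(rt) = 4.47×10^6: e^(0.27·t) = 4.47×10^6/364000 = 12.28.
0.27·t = ln(12.28) = 2.508, so t = 2.508/0.27 = 9.2889.

9.29 days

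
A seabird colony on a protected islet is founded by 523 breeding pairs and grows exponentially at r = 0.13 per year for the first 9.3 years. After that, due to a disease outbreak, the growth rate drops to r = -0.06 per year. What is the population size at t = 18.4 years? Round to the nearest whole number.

1015 breeding pairs

Phase 1: N(9.3) = 523·e^(0.13×9.3) = 523·e^1.209 = 1752.12.
Phase 2 runs for 18.4 − 9.3 = 9.1 years at r = -0.06.
N(18.4) = 1752.12·e^(-0.06×9.1) = 1752.12·e^-0.546 = 1014.94.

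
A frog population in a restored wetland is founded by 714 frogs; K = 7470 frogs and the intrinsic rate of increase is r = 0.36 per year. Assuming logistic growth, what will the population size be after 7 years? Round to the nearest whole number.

4241 frogs

A = (K − N₀)/N₀ = (7470 − 714)/714 = 9.4622.
N(t) = K/(1 + A·e^(−rt)) = 7470/(1 + 9.4622×e^(−0.36×7)).
e^(−2.52) = 0.08046; denominator = 1 + 9.4622×0.08046 = 1.7613.
N = 7470/1.7613 = 4241.13.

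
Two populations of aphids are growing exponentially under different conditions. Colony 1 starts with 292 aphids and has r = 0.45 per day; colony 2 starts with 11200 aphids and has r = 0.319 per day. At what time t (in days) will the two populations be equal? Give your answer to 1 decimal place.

27.8 days

Set 292·e^(0.45t) = 11200·e^(0.319t).
e^((0.45 − 0.319)t) = 11200/292 → e^(0.131·t) = 38.356.
0.131·t = ln(38.356) = 3.6469, so t = 3.6469/0.131 = 27.839.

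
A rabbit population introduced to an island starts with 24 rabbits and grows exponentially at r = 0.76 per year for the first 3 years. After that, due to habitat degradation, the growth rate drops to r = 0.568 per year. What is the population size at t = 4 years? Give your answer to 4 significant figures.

414.1 rabbits

Phase 1: N(3) = 24·e^(0.76×3) = 24·e^2.28 = 234.64.
Phase 2 runs for 4 − 3 = 1 years at r = 0.568.
N(4) = 234.64·e^(0.568×1) = 234.64·e^0.568 = 414.078.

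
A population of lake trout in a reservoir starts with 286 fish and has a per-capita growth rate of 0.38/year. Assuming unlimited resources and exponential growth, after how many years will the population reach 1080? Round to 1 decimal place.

Set N₀·e^(rt) = 1080: e^(0.38·t) = 1080/286 = 3.7762.
0.38·t = ln(3.7762) = 1.3287, so t = 1.3287/0.38 = 3.4966.

3.5 years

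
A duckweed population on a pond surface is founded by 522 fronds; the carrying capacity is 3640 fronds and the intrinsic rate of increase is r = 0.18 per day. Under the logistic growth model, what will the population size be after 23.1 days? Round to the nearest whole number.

A = (K − N₀)/N₀ = (3640 − 522)/522 = 5.9732.
N(t) = K/(1 + A·e^(−rt)) = 3640/(1 + 5.9732×e^(−0.18×23.1)).
e^(−4.158) = 0.015639; denominator = 1 + 5.9732×0.015639 = 1.0934.
N = 3640/1.0934 = 3329.02.

3329 fronds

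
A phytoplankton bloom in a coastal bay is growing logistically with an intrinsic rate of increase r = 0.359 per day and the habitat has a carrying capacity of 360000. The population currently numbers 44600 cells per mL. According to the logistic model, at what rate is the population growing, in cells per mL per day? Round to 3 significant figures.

dN/dt = rN(1 − N/K) = 0.359 × 44600 × (1 − 44600/360000).
1 − 44600/360000 = 0.87611; dN/dt = 0.359 × 44600 × 0.87611 = 14028.

14000 cells per mL per day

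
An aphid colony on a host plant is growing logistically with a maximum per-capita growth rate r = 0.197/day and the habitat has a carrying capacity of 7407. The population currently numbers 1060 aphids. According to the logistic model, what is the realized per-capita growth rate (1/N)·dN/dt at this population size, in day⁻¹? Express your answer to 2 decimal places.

0.17 per day

(1/N)·dN/dt = r(1 − N/K) = 0.197 × (1 − 1060/7407).
= 0.197 × 0.85689 = 0.16881.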